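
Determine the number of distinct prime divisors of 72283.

72283 = 41^2 · 43
72283 = 41^2 · 43, which has 2 distinct prime factors.

2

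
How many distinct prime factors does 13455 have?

13455 = 3^2 · 1495
1495 = 5 · 299
299 = 13 · 23
13455 = 3^2 · 5 · 13 · 23, which has 4 distinct prime factors.

4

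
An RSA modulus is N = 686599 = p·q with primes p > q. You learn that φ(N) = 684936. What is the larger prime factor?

907

φ(n) = (p−1)(q−1) = n − (p+q) + 1, so p + q = 686599 − 684936 + 1 = 1664.
p and q are the roots of t² − 1664t + 686599 = 0.
Discriminant: 1664² − 4·686599 = 2768896 − 2746396 = 22500; √22500 = 150.
q = (1664 − 150)/2 = 757, p = (1664 + 150)/2 = 907.
Check: 757 · 907 = 686599.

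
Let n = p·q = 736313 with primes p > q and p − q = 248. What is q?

743

Since p = q + 248, we have 736313 = q(q + 248), so q² + 248q − 736313 = 0.
Discriminant: 248² + 4·736313 = 61504 + 2945252 = 3006756; √3006756 = 1734.
q = (−248 + 1734)/2 = 743, and p = q + 248 = 991.
Check: 743 · 991 = 736313.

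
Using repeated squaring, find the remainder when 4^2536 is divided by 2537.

317

4^1 ≡ 4 (mod 2537)
4^2 ≡ 4^2 = 16 ≡ 16 (mod 2537)
4^4 ≡ 16^2 = 256 ≡ 256 (mod 2537)
4^8 ≡ 256^2 = 65536 ≡ 2111 (mod 2537)
4^16 ≡ 2111^2 = 4456321 ≡ 1349 (mod 2537)
4^32 ≡ 1349^2 = 1819801 ≡ 772 (mod 2537)
4^64 ≡ 772^2 = 595984 ≡ 2326 (mod 2537)
4^128 ≡ 2326^2 = 5410276 ≡ 1392 (mod 2537)
4^256 ≡ 1392^2 = 1937664 ≡ 1933 (mod 2537)
4^512 ≡ 1933^2 = 3736489 ≡ 2025 (mod 2537)
4^1024 ≡ 2025^2 = 4100625 ≡ 833 (mod 2537)
4^2048 ≡ 833^2 = 693889 ≡ 1288 (mod 2537)
2536 = 2048 + 256 + 128 + 64 + 32 + 8 in binary powers of 2.
So 4^2536 ≡ 1288 · 1933 · 1392 · 2326 · 772 · 2111 ≡ 317 (mod 2537).
Since 317 ≠ 1, base 4 is a Fermat witness: 2537 is composite.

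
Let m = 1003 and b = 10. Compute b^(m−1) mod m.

461

10^1 ≡ 10 (mod 1003)
10^2 ≡ 10^2 = 100 ≡ 100 (mod 1003)
10^4 ≡ 100^2 = 10000 ≡ 973 (mod 1003)
10^8 ≡ 973^2 = 946729 ≡ 900 (mod 1003)
10^16 ≡ 900^2 = 810000 ≡ 579 (mod 1003)
10^32 ≡ 579^2 = 335241 ≡ 239 (mod 1003)
10^64 ≡ 239^2 = 57121 ≡ 953 (mod 1003)
10^128 ≡ 953^2 = 908209 ≡ 494 (mod 1003)
10^256 ≡ 494^2 = 244036 ≡ 307 (mod 1003)
10^512 ≡ 307^2 = 94249 ≡ 970 (mod 1003)
1002 = 512 + 256 + 128 + 64 + 32 + 8 + 2 in binary powers of 2.
So 10^1002 ≡ 970 · 307 · 494 · 953 · 239 · 900 · 100 ≡ 461 (mod 1003).
Since 461 ≠ 1, base 10 is a Fermat witness: 1003 is composite.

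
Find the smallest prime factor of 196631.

19

196631 is odd.
Digit sum 26, not divisible by 3.
Ends in 1: not divisible by 5.
7: 196631 = 7·28090 + 1
11: 196631 = 11·17875 + 6
13: 196631 = 13·15125 + 6
17: 196631 = 17·11566 + 9
19: 196631 = 19·10349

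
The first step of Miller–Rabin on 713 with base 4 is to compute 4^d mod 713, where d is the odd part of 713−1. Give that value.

349

713 − 1 = 712 = 2^3 · 89, so d = 89.
4^1 ≡ 4 (mod 713)
4^2 ≡ 4^2 = 16 ≡ 16 (mod 713)
4^4 ≡ 16^2 = 256 ≡ 256 (mod 713)
4^8 ≡ 256^2 = 65536 ≡ 653 (mod 713)
4^16 ≡ 653^2 = 426409 ≡ 35 (mod 713)
4^32 ≡ 35^2 = 1225 ≡ 512 (mod 713)
4^64 ≡ 512^2 = 262144 ≡ 473 (mod 713)
89 = 64 + 16 + 8 + 1 in binary powers of 2.
So 4^89 ≡ 473 · 35 · 653 · 4 ≡ 349 (mod 713).
Squaring chain: 349 → 591 → 624; never reaches −1, so base 4 is a Miller–Rabin witness that 713 is composite.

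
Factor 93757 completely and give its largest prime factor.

61

93757 = 29 · 3233
3233 = 53 · 61
61 is prime.
So 93757 = 29 · 53 · 61; the largest prime factor is 61.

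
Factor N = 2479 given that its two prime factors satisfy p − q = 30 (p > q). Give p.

67

Since p = q + 30, we have 2479 = q(q + 30), so q² + 30q − 2479 = 0.
Discriminant: 30² + 4·2479 = 900 + 9916 = 10816; √10816 = 104.
q = (−30 + 104)/2 = 37, and p = q + 30 = 67.
Check: 37 · 67 = 2479.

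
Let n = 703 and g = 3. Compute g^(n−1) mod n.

1

3^1 ≡ 3 (mod 703)
3^2 ≡ 3^2 = 9 ≡ 9 (mod 703)
3^4 ≡ 9^2 = 81 ≡ 81 (mod 703)
3^8 ≡ 81^2 = 6561 ≡ 234 (mod 703)
3^16 ≡ 234^2 = 54756 ≡ 625 (mod 703)
3^32 ≡ 625^2 = 390625 ≡ 460 (mod 703)
3^64 ≡ 460^2 = 211600 ≡ 700 (mod 703)
3^128 ≡ 700^2 = 490000 ≡ 9 (mod 703)
3^256 ≡ 9^2 = 81 ≡ 81 (mod 703)
3^512 ≡ 81^2 = 6561 ≡ 234 (mod 703)
702 = 512 + 128 + 32 + 16 + 8 + 4 + 2 in binary powers of 2.
So 3^702 ≡ 234 · 9 · 460 · 625 · 234 · 81 · 9 ≡ 1 (mod 703).
Since the result is 1, base 3 gives no evidence that 703 is composite.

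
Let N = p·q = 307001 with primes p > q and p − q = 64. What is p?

Since p = q + 64, we have 307001 = q(q + 64), so q² + 64q − 307001 = 0.
Discriminant: 64² + 4·307001 = 4096 + 1228004 = 1232100; √1232100 = 1110.
q = (−64 + 1110)/2 = 523, and p = q + 64 = 587.
Check: 523 · 587 = 307001.

587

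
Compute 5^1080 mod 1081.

5^1 ≡ 5 (mod 1081)
5^2 ≡ 5^2 = 25 ≡ 25 (mod 1081)
5^4 ≡ 25^2 = 625 ≡ 625 (mod 1081)
5^8 ≡ 625^2 = 390625 ≡ 384 (mod 1081)
5^16 ≡ 384^2 = 147456 ≡ 440 (mod 1081)
5^32 ≡ 440^2 = 193600 ≡ 101 (mod 1081)
5^64 ≡ 101^2 = 10201 ≡ 472 (mod 1081)
5^128 ≡ 472^2 = 222784 ≡ 98 (mod 1081)
5^256 ≡ 98^2 = 9604 ≡ 956 (mod 1081)
5^512 ≡ 956^2 = 913936 ≡ 491 (mod 1081)
5^1024 ≡ 491^2 = 241081 ≡ 18 (mod 1081)
1080 = 1024 + 32 + 16 + 8 in binary powers of 2.
So 5^1080 ≡ 18 · 101 · 440 · 384 ≡ 968 (mod 1081).
Since 968 ≠ 1, base 5 is a Fermat witness: 1081 is composite.

968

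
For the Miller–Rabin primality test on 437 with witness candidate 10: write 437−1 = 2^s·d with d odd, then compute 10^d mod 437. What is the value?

437 − 1 = 436 = 2^2 · 109, so d = 109.
10^1 ≡ 10 (mod 437)
10^2 ≡ 10^2 = 100 ≡ 100 (mod 437)
10^4 ≡ 100^2 = 10000 ≡ 386 (mod 437)
10^8 ≡ 386^2 = 148996 ≡ 416 (mod 437)
10^16 ≡ 416^2 = 173056 ≡ 4 (mod 437)
10^32 ≡ 4^2 = 16 ≡ 16 (mod 437)
10^64 ≡ 16^2 = 256 ≡ 256 (mod 437)
109 = 64 + 32 + 8 + 4 + 1 in binary powers of 2.
So 10^109 ≡ 256 · 16 · 416 · 386 · 10 ≡ 352 (mod 437).
Squaring chain: 352 → 233; never reaches −1, so base 10 is a Miller–Rabin witness that 437 is composite.

352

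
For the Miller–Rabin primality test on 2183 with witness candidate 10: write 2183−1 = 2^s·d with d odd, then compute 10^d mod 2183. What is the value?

2183 − 1 = 2182 = 2^1 · 1091, so d = 1091.
10^1 ≡ 10 (mod 2183)
10^2 ≡ 10^2 = 100 ≡ 100 (mod 2183)
10^4 ≡ 100^2 = 10000 ≡ 1268 (mod 2183)
10^8 ≡ 1268^2 = 1607824 ≡ 1136 (mod 2183)
10^16 ≡ 1136^2 = 1290496 ≡ 343 (mod 2183)
10^32 ≡ 343^2 = 117649 ≡ 1950 (mod 2183)
10^64 ≡ 1950^2 = 3802500 ≡ 1897 (mod 2183)
10^128 ≡ 1897^2 = 3598609 ≡ 1025 (mod 2183)
10^256 ≡ 1025^2 = 1050625 ≡ 602 (mod 2183)
10^512 ≡ 602^2 = 362404 ≡ 26 (mod 2183)
10^1024 ≡ 26^2 = 676 ≡ 676 (mod 2183)
1091 = 1024 + 64 + 2 + 1 in binary powers of 2.
So 10^1091 ≡ 676 · 1897 · 100 · 10 ≡ 1395 (mod 2183).
Squaring chain: 1395; never reaches −1, so base 10 is a Miller–Rabin witness that 2183 is composite.

1395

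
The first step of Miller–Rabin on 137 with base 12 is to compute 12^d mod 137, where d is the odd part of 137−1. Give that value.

10

137 − 1 = 136 = 2^3 · 17, so d = 17.
12^1 ≡ 12 (mod 137)
12^2 ≡ 12^2 = 144 ≡ 7 (mod 137)
12^4 ≡ 7^2 = 49 ≡ 49 (mod 137)
12^8 ≡ 49^2 = 2401 ≡ 72 (mod 137)
12^16 ≡ 72^2 = 5184 ≡ 115 (mod 137)
17 = 16 + 1 in binary powers of 2.
So 12^17 ≡ 115 · 12 ≡ 10 (mod 137).
Squaring chain: 10 → 100 → 136; reaches −1, so base 12 does not prove 137 composite.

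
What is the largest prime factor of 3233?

3233 = 53 · 61
61 is prime.
So 3233 = 53 · 61; the largest prime factor is 61.

61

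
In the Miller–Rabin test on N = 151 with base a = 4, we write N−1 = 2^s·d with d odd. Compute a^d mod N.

1

151 − 1 = 150 = 2^1 · 75, so d = 75.
4^1 ≡ 4 (mod 151)
4^2 ≡ 4^2 = 16 ≡ 16 (mod 151)
4^4 ≡ 16^2 = 256 ≡ 105 (mod 151)
4^8 ≡ 105^2 = 11025 ≡ 2 (mod 151)
4^16 ≡ 2^2 = 4 ≡ 4 (mod 151)
4^32 ≡ 4^2 = 16 ≡ 16 (mod 151)
4^64 ≡ 16^2 = 256 ≡ 105 (mod 151)
75 = 64 + 8 + 2 + 1 in binary powers of 2.
So 4^75 ≡ 105 · 2 · 16 · 4 ≡ 1 (mod 151).
Since 4^d ≡ 1 (mod 151), base 4 does not prove 151 composite.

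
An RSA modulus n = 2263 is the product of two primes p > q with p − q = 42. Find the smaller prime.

Since p = q + 42, we have 2263 = q(q + 42), so q² + 42q − 2263 = 0.
Discriminant: 42² + 4·2263 = 1764 + 9052 = 10816; √10816 = 104.
q = (−42 + 104)/2 = 31, and p = q + 42 = 73.
Check: 31 · 73 = 2263.

31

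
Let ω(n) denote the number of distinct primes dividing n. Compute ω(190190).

190190 = 2 · 95095
95095 = 5 · 19019
19019 = 7 · 2717
2717 = 11 · 247
247 = 13 · 19
190190 = 2 · 5 · 7 · 11 · 13 · 19, which has 6 distinct prime factors.

6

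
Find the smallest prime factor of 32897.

67

32897 is odd.
Digit sum 29, not divisible by 3.
Ends in 7: not divisible by 5.
7: 32897 = 7·4699 + 4
11: 32897 = 11·2990 + 7
13: 32897 = 13·2530 + 7
17: 32897 = 17·1935 + 2
19: 32897 = 19·1731 + 8
23: 32897 = 23·1430 + 7
29: 32897 = 29·1134 + 11
31: 32897 = 31·1061 + 6
37: 32897 = 37·889 + 4
41: 32897 = 41·802 + 15
43: 32897 = 43·765 + 2
47: 32897 = 47·699 + 44
53: 32897 = 53·620 + 37
59: 32897 = 59·557 + 34
61: 32897 = 61·539 + 18
67: 32897 = 67·491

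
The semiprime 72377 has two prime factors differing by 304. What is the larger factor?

Since p = q + 304, we have 72377 = q(q + 304), so q² + 304q − 72377 = 0.
Discriminant: 304² + 4·72377 = 92416 + 289508 = 381924; √381924 = 618.
q = (−304 + 618)/2 = 157, and p = q + 304 = 461.
Check: 157 · 461 = 72377.

461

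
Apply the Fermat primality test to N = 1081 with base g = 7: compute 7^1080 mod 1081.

1061

7^1 ≡ 7 (mod 1081)
7^2 ≡ 7^2 = 49 ≡ 49 (mod 1081)
7^4 ≡ 49^2 = 2401 ≡ 239 (mod 1081)
7^8 ≡ 239^2 = 57121 ≡ 909 (mod 1081)
7^16 ≡ 909^2 = 826281 ≡ 397 (mod 1081)
7^32 ≡ 397^2 = 157609 ≡ 864 (mod 1081)
7^64 ≡ 864^2 = 746496 ≡ 606 (mod 1081)
7^128 ≡ 606^2 = 367236 ≡ 777 (mod 1081)
7^256 ≡ 777^2 = 603729 ≡ 531 (mod 1081)
7^512 ≡ 531^2 = 281961 ≡ 901 (mod 1081)
7^1024 ≡ 901^2 = 811801 ≡ 1051 (mod 1081)
1080 = 1024 + 32 + 16 + 8 in binary powers of 2.
So 7^1080 ≡ 1051 · 864 · 397 · 909 ≡ 1061 (mod 1081).
Since 1061 ≠ 1, base 7 is a Fermat witness: 1081 is composite.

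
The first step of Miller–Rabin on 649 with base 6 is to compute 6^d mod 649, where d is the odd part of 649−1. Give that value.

649 − 1 = 648 = 2^3 · 81, so d = 81.
6^1 ≡ 6 (mod 649)
6^2 ≡ 6^2 = 36 ≡ 36 (mod 649)
6^4 ≡ 36^2 = 1296 ≡ 647 (mod 649)
6^8 ≡ 647^2 = 418609 ≡ 4 (mod 649)
6^16 ≡ 4^2 = 16 ≡ 16 (mod 649)
6^32 ≡ 16^2 = 256 ≡ 256 (mod 649)
6^64 ≡ 256^2 = 65536 ≡ 636 (mod 649)
81 = 64 + 16 + 1 in binary powers of 2.
So 6^81 ≡ 636 · 16 · 6 ≡ 50 (mod 649).
Squaring chain: 50 → 553 → 130; never reaches −1, so base 6 is a Miller–Rabin witness that 649 is composite.

50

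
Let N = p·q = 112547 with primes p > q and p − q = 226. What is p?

467

Since p = q + 226, we have 112547 = q(q + 226), so q² + 226q − 112547 = 0.
Discriminant: 226² + 4·112547 = 51076 + 450188 = 501264; √501264 = 708.
q = (−226 + 708)/2 = 241, and p = q + 226 = 467.
Check: 241 · 467 = 112547.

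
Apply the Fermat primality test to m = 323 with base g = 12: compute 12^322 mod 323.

12^1 ≡ 12 (mod 323)
12^2 ≡ 12^2 = 144 ≡ 144 (mod 323)
12^4 ≡ 144^2 = 20736 ≡ 64 (mod 323)
12^8 ≡ 64^2 = 4096 ≡ 220 (mod 323)
12^16 ≡ 220^2 = 48400 ≡ 273 (mod 323)
12^32 ≡ 273^2 = 74529 ≡ 239 (mod 323)
12^64 ≡ 239^2 = 57121 ≡ 273 (mod 323)
12^128 ≡ 273^2 = 74529 ≡ 239 (mod 323)
12^256 ≡ 239^2 = 57121 ≡ 273 (mod 323)
322 = 256 + 64 + 2 in binary powers of 2.
So 12^322 ≡ 273 · 273 · 144 ≡ 178 (mod 323).
Since 178 ≠ 1, base 12 is a Fermat witness: 323 is composite.

178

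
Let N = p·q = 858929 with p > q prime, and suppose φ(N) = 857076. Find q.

φ(n) = (p−1)(q−1) = n − (p+q) + 1, so p + q = 858929 − 857076 + 1 = 1854.
p and q are the roots of t² − 1854t + 858929 = 0.
Discriminant: 1854² − 4·858929 = 3437316 − 3435716 = 1600; √1600 = 40.
q = (1854 − 40)/2 = 907, p = (1854 + 40)/2 = 947.
Check: 907 · 947 = 858929.

907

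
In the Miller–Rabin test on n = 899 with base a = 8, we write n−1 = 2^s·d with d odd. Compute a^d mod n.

899 − 1 = 898 = 2^1 · 449, so d = 449.
8^1 ≡ 8 (mod 899)
8^2 ≡ 8^2 = 64 ≡ 64 (mod 899)
8^4 ≡ 64^2 = 4096 ≡ 500 (mod 899)
8^8 ≡ 500^2 = 250000 ≡ 78 (mod 899)
8^16 ≡ 78^2 = 6084 ≡ 690 (mod 899)
8^32 ≡ 690^2 = 476100 ≡ 529 (mod 899)
8^64 ≡ 529^2 = 279841 ≡ 252 (mod 899)
8^128 ≡ 252^2 = 63504 ≡ 574 (mod 899)
8^256 ≡ 574^2 = 329476 ≡ 442 (mod 899)
449 = 256 + 128 + 64 + 1 in binary powers of 2.
So 8^449 ≡ 442 · 574 · 252 · 8 ≡ 66 (mod 899).
Squaring chain: 66; never reaches −1, so base 8 is a Miller–Rabin witness that 899 is composite.

66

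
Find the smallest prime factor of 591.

3

591 is odd.
Digit sum 15, divisible by 3.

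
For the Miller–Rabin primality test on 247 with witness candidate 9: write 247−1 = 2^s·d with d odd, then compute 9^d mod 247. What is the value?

247 − 1 = 246 = 2^1 · 123, so d = 123.
9^1 ≡ 9 (mod 247)
9^2 ≡ 9^2 = 81 ≡ 81 (mod 247)
9^4 ≡ 81^2 = 6561 ≡ 139 (mod 247)
9^8 ≡ 139^2 = 19321 ≡ 55 (mod 247)
9^16 ≡ 55^2 = 3025 ≡ 61 (mod 247)
9^32 ≡ 61^2 = 3721 ≡ 16 (mod 247)
9^64 ≡ 16^2 = 256 ≡ 9 (mod 247)
123 = 64 + 32 + 16 + 8 + 2 + 1 in binary powers of 2.
So 9^123 ≡ 9 · 16 · 61 · 55 · 81 · 9 ≡ 144 (mod 247).
Squaring chain: 144; never reaches −1, so base 9 is a Miller–Rabin witness that 247 is composite.

144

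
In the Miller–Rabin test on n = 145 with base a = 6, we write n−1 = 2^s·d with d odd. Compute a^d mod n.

51

145 − 1 = 144 = 2^4 · 9, so d = 9.
6^1 ≡ 6 (mod 145)
6^2 ≡ 6^2 = 36 ≡ 36 (mod 145)
6^4 ≡ 36^2 = 1296 ≡ 136 (mod 145)
6^8 ≡ 136^2 = 18496 ≡ 81 (mod 145)
9 = 8 + 1 in binary powers of 2.
So 6^9 ≡ 81 · 6 ≡ 51 (mod 145).
Squaring chain: 51 → 136 → 81 → 36; never reaches −1, so base 6 is a Miller–Rabin witness that 145 is composite.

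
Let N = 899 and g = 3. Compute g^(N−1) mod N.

38

3^1 ≡ 3 (mod 899)
3^2 ≡ 3^2 = 9 ≡ 9 (mod 899)
3^4 ≡ 9^2 = 81 ≡ 81 (mod 899)
3^8 ≡ 81^2 = 6561 ≡ 268 (mod 899)
3^16 ≡ 268^2 = 71824 ≡ 803 (mod 899)
3^32 ≡ 803^2 = 644809 ≡ 226 (mod 899)
3^64 ≡ 226^2 = 51076 ≡ 732 (mod 899)
3^128 ≡ 732^2 = 535824 ≡ 20 (mod 899)
3^256 ≡ 20^2 = 400 ≡ 400 (mod 899)
3^512 ≡ 400^2 = 160000 ≡ 877 (mod 899)
898 = 512 + 256 + 128 + 2 in binary powers of 2.
So 3^898 ≡ 877 · 400 · 20 · 9 ≡ 38 (mod 899).
Since 38 ≠ 1, base 3 is a Fermat witness: 899 is composite.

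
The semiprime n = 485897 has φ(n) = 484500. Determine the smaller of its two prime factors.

647

φ(n) = (p−1)(q−1) = n − (p+q) + 1, so p + q = 485897 − 484500 + 1 = 1398.
p and q are the roots of t² − 1398t + 485897 = 0.
Discriminant: 1398² − 4·485897 = 1954404 − 1943588 = 10816; √10816 = 104.
q = (1398 − 104)/2 = 647, p = (1398 + 104)/2 = 751.
Check: 647 · 751 = 485897.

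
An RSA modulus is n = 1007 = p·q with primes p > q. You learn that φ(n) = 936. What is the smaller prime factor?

φ(n) = (p−1)(q−1) = n − (p+q) + 1, so p + q = 1007 − 936 + 1 = 72.
p and q are the roots of t² − 72t + 1007 = 0.
Discriminant: 72² − 4·1007 = 5184 − 4028 = 1156; √1156 = 34.
q = (72 − 34)/2 = 19, p = (72 + 34)/2 = 53.
Check: 19 · 53 = 1007.

19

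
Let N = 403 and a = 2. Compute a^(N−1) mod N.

2^1 ≡ 2 (mod 403)
2^2 ≡ 2^2 = 4 ≡ 4 (mod 403)
2^4 ≡ 4^2 = 16 ≡ 16 (mod 403)
2^8 ≡ 16^2 = 256 ≡ 256 (mod 403)
2^16 ≡ 256^2 = 65536 ≡ 250 (mod 403)
2^32 ≡ 250^2 = 62500 ≡ 35 (mod 403)
2^64 ≡ 35^2 = 1225 ≡ 16 (mod 403)
2^128 ≡ 16^2 = 256 ≡ 256 (mod 403)
2^256 ≡ 256^2 = 65536 ≡ 250 (mod 403)
402 = 256 + 128 + 16 + 2 in binary powers of 2.
So 2^402 ≡ 250 · 256 · 250 · 4 ≡ 376 (mod 403).
Since 376 ≠ 1, base 2 is a Fermat witness: 403 is composite.

376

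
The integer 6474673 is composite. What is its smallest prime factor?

6474673 is odd.
Digit sum 37, not divisible by 3.
Ends in 3: not divisible by 5.
7: 6474673 = 7·924953 + 2
11: 6474673 = 11·588606 + 7
13: 6474673 = 13·498051 + 10
17: 6474673 = 17·380863 + 2
19: 6474673 = 19·340772 + 5
23: 6474673 = 23·281507 + 12
29: 6474673 = 29·223264 + 17
31: 6474673 = 31·208860 + 13
37: 6474673 = 37·174991 + 6
41: 6474673 = 41·157918 + 35
43: 6474673 = 43·150573 + 34
47: 6474673 = 47·137759

47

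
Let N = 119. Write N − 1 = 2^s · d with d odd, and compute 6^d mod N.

90

119 − 1 = 118 = 2^1 · 59, so d = 59.
6^1 ≡ 6 (mod 119)
6^2 ≡ 6^2 = 36 ≡ 36 (mod 119)
6^4 ≡ 36^2 = 1296 ≡ 106 (mod 119)
6^8 ≡ 106^2 = 11236 ≡ 50 (mod 119)
6^16 ≡ 50^2 = 2500 ≡ 1 (mod 119)
6^32 ≡ 1^2 = 1 ≡ 1 (mod 119)
59 = 32 + 16 + 8 + 2 + 1 in binary powers of 2.
So 6^59 ≡ 1 · 1 · 50 · 36 · 6 ≡ 90 (mod 119).
Squaring chain: 90; never reaches −1, so base 6 is a Miller–Rabin witness that 119 is composite.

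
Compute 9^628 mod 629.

16

9^1 ≡ 9 (mod 629)
9^2 ≡ 9^2 = 81 ≡ 81 (mod 629)
9^4 ≡ 81^2 = 6561 ≡ 271 (mod 629)
9^8 ≡ 271^2 = 73441 ≡ 477 (mod 629)
9^16 ≡ 477^2 = 227529 ≡ 460 (mod 629)
9^32 ≡ 460^2 = 211600 ≡ 256 (mod 629)
9^64 ≡ 256^2 = 65536 ≡ 120 (mod 629)
9^128 ≡ 120^2 = 14400 ≡ 562 (mod 629)
9^256 ≡ 562^2 = 315844 ≡ 86 (mod 629)
9^512 ≡ 86^2 = 7396 ≡ 477 (mod 629)
628 = 512 + 64 + 32 + 16 + 4 in binary powers of 2.
So 9^628 ≡ 477 · 120 · 256 · 460 · 271 ≡ 16 (mod 629).
Since 16 ≠ 1, base 9 is a Fermat witness: 629 is composite.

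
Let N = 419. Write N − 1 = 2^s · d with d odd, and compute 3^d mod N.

1

419 − 1 = 418 = 2^1 · 209, so d = 209.
3^1 ≡ 3 (mod 419)
3^2 ≡ 3^2 = 9 ≡ 9 (mod 419)
3^4 ≡ 9^2 = 81 ≡ 81 (mod 419)
3^8 ≡ 81^2 = 6561 ≡ 276 (mod 419)
3^16 ≡ 276^2 = 76176 ≡ 337 (mod 419)
3^32 ≡ 337^2 = 113569 ≡ 20 (mod 419)
3^64 ≡ 20^2 = 400 ≡ 400 (mod 419)
3^128 ≡ 400^2 = 160000 ≡ 361 (mod 419)
209 = 128 + 64 + 16 + 1 in binary powers of 2.
So 3^209 ≡ 361 · 400 · 337 · 3 ≡ 1 (mod 419).
Since 3^d ≡ 1 (mod 419), base 3 does not prove 419 composite.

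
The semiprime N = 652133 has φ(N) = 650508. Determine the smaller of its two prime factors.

719

φ(n) = (p−1)(q−1) = n − (p+q) + 1, so p + q = 652133 − 650508 + 1 = 1626.
p and q are the roots of t² − 1626t + 652133 = 0.
Discriminant: 1626² − 4·652133 = 2643876 − 2608532 = 35344; √35344 = 188.
q = (1626 − 188)/2 = 719, p = (1626 + 188)/2 = 907.
Check: 719 · 907 = 652133.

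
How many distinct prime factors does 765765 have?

6

765765 = 3^2 · 85085
85085 = 5 · 17017
17017 = 7 · 2431
2431 = 11 · 221
221 = 13 · 17
765765 = 3^2 · 5 · 7 · 11 · 13 · 17, which has 6 distinct prime factors.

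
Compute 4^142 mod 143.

126

4^1 ≡ 4 (mod 143)
4^2 ≡ 4^2 = 16 ≡ 16 (mod 143)
4^4 ≡ 16^2 = 256 ≡ 113 (mod 143)
4^8 ≡ 113^2 = 12769 ≡ 42 (mod 143)
4^16 ≡ 42^2 = 1764 ≡ 48 (mod 143)
4^32 ≡ 48^2 = 2304 ≡ 16 (mod 143)
4^64 ≡ 16^2 = 256 ≡ 113 (mod 143)
4^128 ≡ 113^2 = 12769 ≡ 42 (mod 143)
142 = 128 + 8 + 4 + 2 in binary powers of 2.
So 4^142 ≡ 42 · 42 · 113 · 16 ≡ 126 (mod 143).
Since 126 ≠ 1, base 4 is a Fermat witness: 143 is composite.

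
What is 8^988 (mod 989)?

8^1 ≡ 8 (mod 989)
8^2 ≡ 8^2 = 64 ≡ 64 (mod 989)
8^4 ≡ 64^2 = 4096 ≡ 140 (mod 989)
8^8 ≡ 140^2 = 19600 ≡ 809 (mod 989)
8^16 ≡ 809^2 = 654481 ≡ 752 (mod 989)
8^32 ≡ 752^2 = 565504 ≡ 785 (mod 989)
8^64 ≡ 785^2 = 616225 ≡ 78 (mod 989)
8^128 ≡ 78^2 = 6084 ≡ 150 (mod 989)
8^256 ≡ 150^2 = 22500 ≡ 742 (mod 989)
8^512 ≡ 742^2 = 550564 ≡ 680 (mod 989)
988 = 512 + 256 + 128 + 64 + 16 + 8 + 4 in binary powers of 2.
So 8^988 ≡ 680 · 742 · 150 · 78 · 752 · 809 · 140 ≡ 78 (mod 989).
Since 78 ≠ 1, base 8 is a Fermat witness: 989 is composite.

78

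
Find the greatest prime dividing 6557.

6557 = 79 · 83
83 is prime.
So 6557 = 79 · 83; the largest prime factor is 83.

83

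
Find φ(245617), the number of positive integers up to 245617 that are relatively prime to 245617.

229680

Factor: 245617 = 23 · 59 · 181.
φ(245617) = (23−1) · (59−1) · (181−1) = 22 · 58 · 180 = 229680.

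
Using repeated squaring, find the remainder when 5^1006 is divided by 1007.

643

5^1 ≡ 5 (mod 1007)
5^2 ≡ 5^2 = 25 ≡ 25 (mod 1007)
5^4 ≡ 25^2 = 625 ≡ 625 (mod 1007)
5^8 ≡ 625^2 = 390625 ≡ 916 (mod 1007)
5^16 ≡ 916^2 = 839056 ≡ 225 (mod 1007)
5^32 ≡ 225^2 = 50625 ≡ 275 (mod 1007)
5^64 ≡ 275^2 = 75625 ≡ 100 (mod 1007)
5^128 ≡ 100^2 = 10000 ≡ 937 (mod 1007)
5^256 ≡ 937^2 = 877969 ≡ 872 (mod 1007)
5^512 ≡ 872^2 = 760384 ≡ 99 (mod 1007)
1006 = 512 + 256 + 128 + 64 + 32 + 8 + 4 + 2 in binary powers of 2.
So 5^1006 ≡ 99 · 872 · 937 · 100 · 275 · 916 · 625 · 25 ≡ 643 (mod 1007).
Since 643 ≠ 1, base 5 is a Fermat witness: 1007 is composite.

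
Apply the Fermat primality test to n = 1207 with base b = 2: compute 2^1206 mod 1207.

2^1 ≡ 2 (mod 1207)
2^2 ≡ 2^2 = 4 ≡ 4 (mod 1207)
2^4 ≡ 4^2 = 16 ≡ 16 (mod 1207)
2^8 ≡ 16^2 = 256 ≡ 256 (mod 1207)
2^16 ≡ 256^2 = 65536 ≡ 358 (mod 1207)
2^32 ≡ 358^2 = 128164 ≡ 222 (mod 1207)
2^64 ≡ 222^2 = 49284 ≡ 1004 (mod 1207)
2^128 ≡ 1004^2 = 1008016 ≡ 171 (mod 1207)
2^256 ≡ 171^2 = 29241 ≡ 273 (mod 1207)
2^512 ≡ 273^2 = 74529 ≡ 902 (mod 1207)
2^1024 ≡ 902^2 = 813604 ≡ 86 (mod 1207)
1206 = 1024 + 128 + 32 + 16 + 4 + 2 in binary powers of 2.
So 2^1206 ≡ 86 · 171 · 222 · 358 · 16 · 4 ≡ 642 (mod 1207).
Since 642 ≠ 1, base 2 is a Fermat witness: 1207 is composite.

642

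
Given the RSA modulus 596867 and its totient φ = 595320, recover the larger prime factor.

φ(n) = (p−1)(q−1) = n − (p+q) + 1, so p + q = 596867 − 595320 + 1 = 1548.
p and q are the roots of t² − 1548t + 596867 = 0.
Discriminant: 1548² − 4·596867 = 2396304 − 2387468 = 8836; √8836 = 94.
q = (1548 − 94)/2 = 727, p = (1548 + 94)/2 = 821.
Check: 727 · 821 = 596867.

821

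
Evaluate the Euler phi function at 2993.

Factor: 2993 = 41 · 73.
φ(2993) = (41−1) · (73−1) = 40 · 72 = 2880.

2880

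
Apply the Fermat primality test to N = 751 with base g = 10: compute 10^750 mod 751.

1

10^1 ≡ 10 (mod 751)
10^2 ≡ 10^2 = 100 ≡ 100 (mod 751)
10^4 ≡ 100^2 = 10000 ≡ 237 (mod 751)
10^8 ≡ 237^2 = 56169 ≡ 595 (mod 751)
10^16 ≡ 595^2 = 354025 ≡ 304 (mod 751)
10^32 ≡ 304^2 = 92416 ≡ 43 (mod 751)
10^64 ≡ 43^2 = 1849 ≡ 347 (mod 751)
10^128 ≡ 347^2 = 120409 ≡ 249 (mod 751)
10^256 ≡ 249^2 = 62001 ≡ 419 (mod 751)
10^512 ≡ 419^2 = 175561 ≡ 578 (mod 751)
750 = 512 + 128 + 64 + 32 + 8 + 4 + 2 in binary powers of 2.
So 10^750 ≡ 578 · 249 · 347 · 43 · 595 · 237 · 100 ≡ 1 (mod 751).
Since the result is 1, base 10 gives no evidence that 751 is composite.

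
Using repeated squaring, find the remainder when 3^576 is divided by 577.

3^1 ≡ 3 (mod 577)
3^2 ≡ 3^2 = 9 ≡ 9 (mod 577)
3^4 ≡ 9^2 = 81 ≡ 81 (mod 577)
3^8 ≡ 81^2 = 6561 ≡ 214 (mod 577)
3^16 ≡ 214^2 = 45796 ≡ 213 (mod 577)
3^32 ≡ 213^2 = 45369 ≡ 363 (mod 577)
3^64 ≡ 363^2 = 131769 ≡ 213 (mod 577)
3^128 ≡ 213^2 = 45369 ≡ 363 (mod 577)
3^256 ≡ 363^2 = 131769 ≡ 213 (mod 577)
3^512 ≡ 213^2 = 45369 ≡ 363 (mod 577)
576 = 512 + 64 in binary powers of 2.
So 3^576 ≡ 363 · 213 ≡ 1 (mod 577).
Since the result is 1, base 3 gives no evidence that 577 is composite.

1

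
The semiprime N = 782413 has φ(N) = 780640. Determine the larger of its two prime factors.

φ(n) = (p−1)(q−1) = n − (p+q) + 1, so p + q = 782413 − 780640 + 1 = 1774.
p and q are the roots of t² − 1774t + 782413 = 0.
Discriminant: 1774² − 4·782413 = 3147076 − 3129652 = 17424; √17424 = 132.
q = (1774 − 132)/2 = 821, p = (1774 + 132)/2 = 953.
Check: 821 · 953 = 782413.

953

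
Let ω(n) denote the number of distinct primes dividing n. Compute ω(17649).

17649 = 3^2 · 1961
1961 = 37 · 53
17649 = 3^2 · 37 · 53, which has 3 distinct prime factors.

3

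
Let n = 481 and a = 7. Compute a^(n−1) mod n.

417

7^1 ≡ 7 (mod 481)
7^2 ≡ 7^2 = 49 ≡ 49 (mod 481)
7^4 ≡ 49^2 = 2401 ≡ 477 (mod 481)
7^8 ≡ 477^2 = 227529 ≡ 16 (mod 481)
7^16 ≡ 16^2 = 256 ≡ 256 (mod 481)
7^32 ≡ 256^2 = 65536 ≡ 120 (mod 481)
7^64 ≡ 120^2 = 14400 ≡ 451 (mod 481)
7^128 ≡ 451^2 = 203401 ≡ 419 (mod 481)
7^256 ≡ 419^2 = 175561 ≡ 477 (mod 481)
480 = 256 + 128 + 64 + 32 in binary powers of 2.
So 7^480 ≡ 477 · 419 · 451 · 120 ≡ 417 (mod 481).
Since 417 ≠ 1, base 7 is a Fermat witness: 481 is composite.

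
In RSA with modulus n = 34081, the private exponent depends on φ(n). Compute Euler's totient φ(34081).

33712

Factor: 34081 = 173 · 197.
φ(34081) = (173−1) · (197−1) = 172 · 196 = 33712.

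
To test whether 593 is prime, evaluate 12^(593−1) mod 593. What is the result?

1

12^1 ≡ 12 (mod 593)
12^2 ≡ 12^2 = 144 ≡ 144 (mod 593)
12^4 ≡ 144^2 = 20736 ≡ 574 (mod 593)
12^8 ≡ 574^2 = 329476 ≡ 361 (mod 593)
12^16 ≡ 361^2 = 130321 ≡ 454 (mod 593)
12^32 ≡ 454^2 = 206116 ≡ 345 (mod 593)
12^64 ≡ 345^2 = 119025 ≡ 425 (mod 593)
12^128 ≡ 425^2 = 180625 ≡ 353 (mod 593)
12^256 ≡ 353^2 = 124609 ≡ 79 (mod 593)
12^512 ≡ 79^2 = 6241 ≡ 311 (mod 593)
592 = 512 + 64 + 16 in binary powers of 2.
So 12^592 ≡ 311 · 425 · 454 ≡ 1 (mod 593).
Since the result is 1, base 12 gives no evidence that 593 is composite.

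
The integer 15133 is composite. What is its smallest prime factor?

15133 is odd.
Digit sum 13, not divisible by 3.
Ends in 3: not divisible by 5.
7: 15133 = 7·2161 + 6
11: 15133 = 11·1375 + 8
13: 15133 = 13·1164 + 1
17: 15133 = 17·890 + 3
19: 15133 = 19·796 + 9
23: 15133 = 23·657 + 22
29: 15133 = 29·521 + 24
31: 15133 = 31·488 + 5
37: 15133 = 37·409

37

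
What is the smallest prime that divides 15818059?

89

15818059 is odd.
Digit sum 37, not divisible by 3.
Ends in 9: not divisible by 5.
7: 15818059 = 7·2259722 + 5
11: 15818059 = 11·1438005 + 4
13: 15818059 = 13·1216773 + 10
17: 15818059 = 17·930474 + 1
19: 15818059 = 19·832529 + 8
23: 15818059 = 23·687741 + 16
29: 15818059 = 29·545450 + 9
31: 15818059 = 31·510259 + 30
37: 15818059 = 37·427515 + 4
41: 15818059 = 41·385806 + 13
43: 15818059 = 43·367861 + 36
47: 15818059 = 47·336554 + 21
53: 15818059 = 53·298453 + 50
59: 15818059 = 59·268102 + 41
61: 15818059 = 61·259312 + 27
67: 15818059 = 67·236090 + 29
71: 15818059 = 71·222789 + 40
73: 15818059 = 73·216685 + 54
79: 15818059 = 79·200228 + 47
83: 15818059 = 83·190579 + 2
89: 15818059 = 89·177731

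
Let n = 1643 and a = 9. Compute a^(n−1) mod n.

9^1 ≡ 9 (mod 1643)
9^2 ≡ 9^2 = 81 ≡ 81 (mod 1643)
9^4 ≡ 81^2 = 6561 ≡ 1632 (mod 1643)
9^8 ≡ 1632^2 = 2663424 ≡ 121 (mod 1643)
9^16 ≡ 121^2 = 14641 ≡ 1497 (mod 1643)
9^32 ≡ 1497^2 = 2241009 ≡ 1600 (mod 1643)
9^64 ≡ 1600^2 = 2560000 ≡ 206 (mod 1643)
9^128 ≡ 206^2 = 42436 ≡ 1361 (mod 1643)
9^256 ≡ 1361^2 = 1852321 ≡ 660 (mod 1643)
9^512 ≡ 660^2 = 435600 ≡ 205 (mod 1643)
9^1024 ≡ 205^2 = 42025 ≡ 950 (mod 1643)
1642 = 1024 + 512 + 64 + 32 + 8 + 2 in binary powers of 2.
So 9^1642 ≡ 950 · 205 · 206 · 1600 · 121 · 81 ≡ 413 (mod 1643).
Since 413 ≠ 1, base 9 is a Fermat witness: 1643 is composite.

413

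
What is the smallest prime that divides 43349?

43349 is odd.
Digit sum 23, not divisible by 3.
Ends in 9: not divisible by 5.
7: 43349 = 7·6192 + 5
11: 43349 = 11·3940 + 9
13: 43349 = 13·3334 + 7
17: 43349 = 17·2549 + 16
19: 43349 = 19·2281 + 10
23: 43349 = 23·1884 + 17
29: 43349 = 29·1494 + 23
31: 43349 = 31·1398 + 11
37: 43349 = 37·1171 + 22
41: 43349 = 41·1057 + 12
43: 43349 = 43·1008 + 5
47: 43349 = 47·922 + 15
53: 43349 = 53·817 + 48
59: 43349 = 59·734 + 43
61: 43349 = 61·710 + 39
67: 43349 = 67·647

67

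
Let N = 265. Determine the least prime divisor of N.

265 is odd.
Digit sum 13, not divisible by 3.
Ends in 5: divisible by 5.

5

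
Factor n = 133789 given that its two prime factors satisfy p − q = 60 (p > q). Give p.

397

Since p = q + 60, we have 133789 = q(q + 60), so q² + 60q − 133789 = 0.
Discriminant: 60² + 4·133789 = 3600 + 535156 = 538756; √538756 = 734.
q = (−60 + 734)/2 = 337, and p = q + 60 = 397.
Check: 337 · 397 = 133789.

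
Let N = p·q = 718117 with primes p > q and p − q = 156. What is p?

Since p = q + 156, we have 718117 = q(q + 156), so q² + 156q − 718117 = 0.
Discriminant: 156² + 4·718117 = 24336 + 2872468 = 2896804; √2896804 = 1702.
q = (−156 + 1702)/2 = 773, and p = q + 156 = 929.
Check: 773 · 929 = 718117.

929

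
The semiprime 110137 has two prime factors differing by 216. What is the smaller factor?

241

Since p = q + 216, we have 110137 = q(q + 216), so q² + 216q − 110137 = 0.
Discriminant: 216² + 4·110137 = 46656 + 440548 = 487204; √487204 = 698.
q = (−216 + 698)/2 = 241, and p = q + 216 = 457.
Check: 241 · 457 = 110137.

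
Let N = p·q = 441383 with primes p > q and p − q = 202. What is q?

Since p = q + 202, we have 441383 = q(q + 202), so q² + 202q − 441383 = 0.
Discriminant: 202² + 4·441383 = 40804 + 1765532 = 1806336; √1806336 = 1344.
q = (−202 + 1344)/2 = 571, and p = q + 202 = 773.
Check: 571 · 773 = 441383.

571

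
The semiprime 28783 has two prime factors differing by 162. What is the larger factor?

Since p = q + 162, we have 28783 = q(q + 162), so q² + 162q − 28783 = 0.
Discriminant: 162² + 4·28783 = 26244 + 115132 = 141376; √141376 = 376.
q = (−162 + 376)/2 = 107, and p = q + 162 = 269.
Check: 107 · 269 = 28783.

269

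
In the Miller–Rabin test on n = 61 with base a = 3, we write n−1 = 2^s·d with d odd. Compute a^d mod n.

61 − 1 = 60 = 2^2 · 15, so d = 15.
3^1 ≡ 3 (mod 61)
3^2 ≡ 3^2 = 9 ≡ 9 (mod 61)
3^4 ≡ 9^2 = 81 ≡ 20 (mod 61)
3^8 ≡ 20^2 = 400 ≡ 34 (mod 61)
15 = 8 + 4 + 2 + 1 in binary powers of 2.
So 3^15 ≡ 34 · 20 · 9 · 3 ≡ 60 (mod 61).
Since 3^d ≡ 60 (mod 61), base 3 does not prove 61 composite.

60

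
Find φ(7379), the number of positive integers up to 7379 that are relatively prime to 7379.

7176

Factor: 7379 = 47 · 157.
φ(7379) = (47−1) · (157−1) = 46 · 156 = 7176.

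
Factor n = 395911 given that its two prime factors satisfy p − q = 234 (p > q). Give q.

523

Since p = q + 234, we have 395911 = q(q + 234), so q² + 234q − 395911 = 0.
Discriminant: 234² + 4·395911 = 54756 + 1583644 = 1638400; √1638400 = 1280.
q = (−234 + 1280)/2 = 523, and p = q + 234 = 757.
Check: 523 · 757 = 395911.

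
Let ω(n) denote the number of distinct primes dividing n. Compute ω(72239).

3

72239 = 29 · 2491
2491 = 47 · 53
72239 = 29 · 47 · 53, which has 3 distinct prime factors.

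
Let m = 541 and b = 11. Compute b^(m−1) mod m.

1

11^1 ≡ 11 (mod 541)
11^2 ≡ 11^2 = 121 ≡ 121 (mod 541)
11^4 ≡ 121^2 = 14641 ≡ 34 (mod 541)
11^8 ≡ 34^2 = 1156 ≡ 74 (mod 541)
11^16 ≡ 74^2 = 5476 ≡ 66 (mod 541)
11^32 ≡ 66^2 = 4356 ≡ 28 (mod 541)
11^64 ≡ 28^2 = 784 ≡ 243 (mod 541)
11^128 ≡ 243^2 = 59049 ≡ 80 (mod 541)
11^256 ≡ 80^2 = 6400 ≡ 449 (mod 541)
11^512 ≡ 449^2 = 201601 ≡ 349 (mod 541)
540 = 512 + 16 + 8 + 4 in binary powers of 2.
So 11^540 ≡ 349 · 66 · 74 · 34 ≡ 1 (mod 541).
Since the result is 1, base 11 gives no evidence that 541 is composite.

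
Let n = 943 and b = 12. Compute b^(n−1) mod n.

430

12^1 ≡ 12 (mod 943)
12^2 ≡ 12^2 = 144 ≡ 144 (mod 943)
12^4 ≡ 144^2 = 20736 ≡ 933 (mod 943)
12^8 ≡ 933^2 = 870489 ≡ 100 (mod 943)
12^16 ≡ 100^2 = 10000 ≡ 570 (mod 943)
12^32 ≡ 570^2 = 324900 ≡ 508 (mod 943)
12^64 ≡ 508^2 = 258064 ≡ 625 (mod 943)
12^128 ≡ 625^2 = 390625 ≡ 223 (mod 943)
12^256 ≡ 223^2 = 49729 ≡ 693 (mod 943)
12^512 ≡ 693^2 = 480249 ≡ 262 (mod 943)
942 = 512 + 256 + 128 + 32 + 8 + 4 + 2 in binary powers of 2.
So 12^942 ≡ 262 · 693 · 223 · 508 · 100 · 933 · 144 ≡ 430 (mod 943).
Since 430 ≠ 1, base 12 is a Fermat witness: 943 is composite.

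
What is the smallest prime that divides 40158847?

89

40158847 is odd.
Digit sum 37, not divisible by 3.
Ends in 7: not divisible by 5.
7: 40158847 = 7·5736978 + 1
11: 40158847 = 11·3650804 + 3
13: 40158847 = 13·3089142 + 1
17: 40158847 = 17·2362285 + 2
19: 40158847 = 19·2113623 + 10
23: 40158847 = 23·1746036 + 19
29: 40158847 = 29·1384787 + 24
31: 40158847 = 31·1295446 + 21
37: 40158847 = 37·1085374 + 9
41: 40158847 = 41·979484 + 3
43: 40158847 = 43·933926 + 29
47: 40158847 = 47·854443 + 26
53: 40158847 = 53·757714 + 5
59: 40158847 = 59·680658 + 25
61: 40158847 = 61·658341 + 46
67: 40158847 = 67·599385 + 52
71: 40158847 = 71·565617 + 40
73: 40158847 = 73·550121 + 14
79: 40158847 = 79·508339 + 66
83: 40158847 = 83·483841 + 44
89: 40158847 = 89·451223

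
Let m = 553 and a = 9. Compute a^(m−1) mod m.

8

9^1 ≡ 9 (mod 553)
9^2 ≡ 9^2 = 81 ≡ 81 (mod 553)
9^4 ≡ 81^2 = 6561 ≡ 478 (mod 553)
9^8 ≡ 478^2 = 228484 ≡ 95 (mod 553)
9^16 ≡ 95^2 = 9025 ≡ 177 (mod 553)
9^32 ≡ 177^2 = 31329 ≡ 361 (mod 553)
9^64 ≡ 361^2 = 130321 ≡ 366 (mod 553)
9^128 ≡ 366^2 = 133956 ≡ 130 (mod 553)
9^256 ≡ 130^2 = 16900 ≡ 310 (mod 553)
9^512 ≡ 310^2 = 96100 ≡ 431 (mod 553)
552 = 512 + 32 + 8 in binary powers of 2.
So 9^552 ≡ 431 · 361 · 95 ≡ 8 (mod 553).
Since 8 ≠ 1, base 9 is a Fermat witness: 553 is composite.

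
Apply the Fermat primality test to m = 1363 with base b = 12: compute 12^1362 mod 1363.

12^1 ≡ 12 (mod 1363)
12^2 ≡ 12^2 = 144 ≡ 144 (mod 1363)
12^4 ≡ 144^2 = 20736 ≡ 291 (mod 1363)
12^8 ≡ 291^2 = 84681 ≡ 175 (mod 1363)
12^16 ≡ 175^2 = 30625 ≡ 639 (mod 1363)
12^32 ≡ 639^2 = 408321 ≡ 784 (mod 1363)
12^64 ≡ 784^2 = 614656 ≡ 1306 (mod 1363)
12^128 ≡ 1306^2 = 1705636 ≡ 523 (mod 1363)
12^256 ≡ 523^2 = 273529 ≡ 929 (mod 1363)
12^512 ≡ 929^2 = 863041 ≡ 262 (mod 1363)
12^1024 ≡ 262^2 = 68644 ≡ 494 (mod 1363)
1362 = 1024 + 256 + 64 + 16 + 2 in binary powers of 2.
So 12^1362 ≡ 494 · 929 · 1306 · 639 · 144 ≡ 202 (mod 1363).
Since 202 ≠ 1, base 12 is a Fermat witness: 1363 is composite.

202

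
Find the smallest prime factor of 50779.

17

50779 is odd.
Digit sum 28, not divisible by 3.
Ends in 9: not divisible by 5.
7: 50779 = 7·7254 + 1
11: 50779 = 11·4616 + 3
13: 50779 = 13·3906 + 1
17: 50779 = 17·2987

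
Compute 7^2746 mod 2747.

21

7^1 ≡ 7 (mod 2747)
7^2 ≡ 7^2 = 49 ≡ 49 (mod 2747)
7^4 ≡ 49^2 = 2401 ≡ 2401 (mod 2747)
7^8 ≡ 2401^2 = 5764801 ≡ 1595 (mod 2747)
7^16 ≡ 1595^2 = 2544025 ≡ 303 (mod 2747)
7^32 ≡ 303^2 = 91809 ≡ 1158 (mod 2747)
7^64 ≡ 1158^2 = 1340964 ≡ 428 (mod 2747)
7^128 ≡ 428^2 = 183184 ≡ 1882 (mod 2747)
7^256 ≡ 1882^2 = 3541924 ≡ 1041 (mod 2747)
7^512 ≡ 1041^2 = 1083681 ≡ 1363 (mod 2747)
7^1024 ≡ 1363^2 = 1857769 ≡ 797 (mod 2747)
7^2048 ≡ 797^2 = 635209 ≡ 652 (mod 2747)
2746 = 2048 + 512 + 128 + 32 + 16 + 8 + 2 in binary powers of 2.
So 7^2746 ≡ 652 · 1363 · 1882 · 1158 · 303 · 1595 · 49 ≡ 21 (mod 2747).
Since 21 ≠ 1, base 7 is a Fermat witness: 2747 is composite.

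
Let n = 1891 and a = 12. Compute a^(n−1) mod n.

1

12^1 ≡ 12 (mod 1891)
12^2 ≡ 12^2 = 144 ≡ 144 (mod 1891)
12^4 ≡ 144^2 = 20736 ≡ 1826 (mod 1891)
12^8 ≡ 1826^2 = 3334276 ≡ 443 (mod 1891)
12^16 ≡ 443^2 = 196249 ≡ 1476 (mod 1891)
12^32 ≡ 1476^2 = 2178576 ≡ 144 (mod 1891)
12^64 ≡ 144^2 = 20736 ≡ 1826 (mod 1891)
12^128 ≡ 1826^2 = 3334276 ≡ 443 (mod 1891)
12^256 ≡ 443^2 = 196249 ≡ 1476 (mod 1891)
12^512 ≡ 1476^2 = 2178576 ≡ 144 (mod 1891)
12^1024 ≡ 144^2 = 20736 ≡ 1826 (mod 1891)
1890 = 1024 + 512 + 256 + 64 + 32 + 2 in binary powers of 2.
So 12^1890 ≡ 1826 · 144 · 1476 · 1826 · 144 · 144 ≡ 1 (mod 1891).
Since the result is 1, base 12 gives no evidence that 1891 is composite.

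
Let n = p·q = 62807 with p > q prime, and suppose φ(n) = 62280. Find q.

181

φ(n) = (p−1)(q−1) = n − (p+q) + 1, so p + q = 62807 − 62280 + 1 = 528.
p and q are the roots of t² − 528t + 62807 = 0.
Discriminant: 528² − 4·62807 = 278784 − 251228 = 27556; √27556 = 166.
q = (528 − 166)/2 = 181, p = (528 + 166)/2 = 347.
Check: 181 · 347 = 62807.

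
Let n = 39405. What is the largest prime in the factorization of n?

71

39405 = 3 · 13135
13135 = 5 · 2627
2627 = 37 · 71
71 is prime.
So 39405 = 3 · 5 · 37 · 71; the largest prime factor is 71.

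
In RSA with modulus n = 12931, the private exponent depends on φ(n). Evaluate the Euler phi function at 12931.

12672

Factor: 12931 = 67 · 193.
φ(12931) = (67−1) · (193−1) = 66 · 192 = 12672.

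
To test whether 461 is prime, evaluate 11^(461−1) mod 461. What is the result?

11^1 ≡ 11 (mod 461)
11^2 ≡ 11^2 = 121 ≡ 121 (mod 461)
11^4 ≡ 121^2 = 14641 ≡ 350 (mod 461)
11^8 ≡ 350^2 = 122500 ≡ 335 (mod 461)
11^16 ≡ 335^2 = 112225 ≡ 202 (mod 461)
11^32 ≡ 202^2 = 40804 ≡ 236 (mod 461)
11^64 ≡ 236^2 = 55696 ≡ 376 (mod 461)
11^128 ≡ 376^2 = 141376 ≡ 310 (mod 461)
11^256 ≡ 310^2 = 96100 ≡ 212 (mod 461)
460 = 256 + 128 + 64 + 8 + 4 in binary powers of 2.
So 11^460 ≡ 212 · 310 · 376 · 335 · 350 ≡ 1 (mod 461).
Since the result is 1, base 11 gives no evidence that 461 is composite.

1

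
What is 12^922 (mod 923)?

12^1 ≡ 12 (mod 923)
12^2 ≡ 12^2 = 144 ≡ 144 (mod 923)
12^4 ≡ 144^2 = 20736 ≡ 430 (mod 923)
12^8 ≡ 430^2 = 184900 ≡ 300 (mod 923)
12^16 ≡ 300^2 = 90000 ≡ 469 (mod 923)
12^32 ≡ 469^2 = 219961 ≡ 287 (mod 923)
12^64 ≡ 287^2 = 82369 ≡ 222 (mod 923)
12^128 ≡ 222^2 = 49284 ≡ 365 (mod 923)
12^256 ≡ 365^2 = 133225 ≡ 313 (mod 923)
12^512 ≡ 313^2 = 97969 ≡ 131 (mod 923)
922 = 512 + 256 + 128 + 16 + 8 + 2 in binary powers of 2.
So 12^922 ≡ 131 · 313 · 365 · 469 · 300 · 144 ≡ 703 (mod 923).
Since 703 ≠ 1, base 12 is a Fermat witness: 923 is composite.

703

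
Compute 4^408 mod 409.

4^1 ≡ 4 (mod 409)
4^2 ≡ 4^2 = 16 ≡ 16 (mod 409)
4^4 ≡ 16^2 = 256 ≡ 256 (mod 409)
4^8 ≡ 256^2 = 65536 ≡ 96 (mod 409)
4^16 ≡ 96^2 = 9216 ≡ 218 (mod 409)
4^32 ≡ 218^2 = 47524 ≡ 80 (mod 409)
4^64 ≡ 80^2 = 6400 ≡ 265 (mod 409)
4^128 ≡ 265^2 = 70225 ≡ 286 (mod 409)
4^256 ≡ 286^2 = 81796 ≡ 405 (mod 409)
408 = 256 + 128 + 16 + 8 in binary powers of 2.
So 4^408 ≡ 405 · 286 · 218 · 96 ≡ 1 (mod 409).
Since the result is 1, base 4 gives no evidence that 409 is composite.

1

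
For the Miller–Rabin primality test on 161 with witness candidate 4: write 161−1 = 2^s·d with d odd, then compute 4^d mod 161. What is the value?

161 − 1 = 160 = 2^5 · 5, so d = 5.
4^1 ≡ 4 (mod 161)
4^2 ≡ 4^2 = 16 ≡ 16 (mod 161)
4^4 ≡ 16^2 = 256 ≡ 95 (mod 161)
5 = 4 + 1 in binary powers of 2.
So 4^5 ≡ 95 · 4 ≡ 58 (mod 161).
Squaring chain: 58 → 144 → 128 → 123 → 156; never reaches −1, so base 4 is a Miller–Rabin witness that 161 is composite.

58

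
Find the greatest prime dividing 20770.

67

20770 = 2 · 10385
10385 = 5 · 2077
2077 = 31 · 67
67 is prime.
So 20770 = 2 · 5 · 31 · 67; the largest prime factor is 67.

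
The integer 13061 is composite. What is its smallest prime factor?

13061 is odd.
Digit sum 11, not divisible by 3.
Ends in 1: not divisible by 5.
7: 13061 = 7·1865 + 6
11: 13061 = 11·1187 + 4
13: 13061 = 13·1004 + 9
17: 13061 = 17·768 + 5
19: 13061 = 19·687 + 8
23: 13061 = 23·567 + 20
29: 13061 = 29·450 + 11
31: 13061 = 31·421 + 10
37: 13061 = 37·353

37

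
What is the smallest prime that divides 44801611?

44801611 is odd.
Digit sum 25, not divisible by 3.
Ends in 1: not divisible by 5.
7: 44801611 = 7·6400230 + 1
11: 44801611 = 11·4072873 + 8
13: 44801611 = 13·3446277 + 10
17: 44801611 = 17·2635388 + 15
19: 44801611 = 19·2357979 + 10
23: 44801611 = 23·1947896 + 3
29: 44801611 = 29·1544883 + 4
31: 44801611 = 31·1445213 + 8
37: 44801611 = 37·1210854 + 13
41: 44801611 = 41·1092722 + 9
43: 44801611 = 43·1041897 + 40
47: 44801611 = 47·953225 + 36
53: 44801611 = 53·845313 + 22
59: 44801611 = 59·759349 + 20
61: 44801611 = 61·734452 + 39
67: 44801611 = 67·668680 + 51
71: 44801611 = 71·631008 + 43
73: 44801611 = 73·613720 + 51
79: 44801611 = 79·567109

79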